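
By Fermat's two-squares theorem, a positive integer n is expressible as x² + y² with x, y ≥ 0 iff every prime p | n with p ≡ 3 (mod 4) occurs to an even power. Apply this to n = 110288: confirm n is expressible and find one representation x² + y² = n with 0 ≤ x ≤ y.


Step 1: Factor n = 110288 = 2^4 · 61 · 113.
Step 2: Check the mod-4 condition on each prime factor: 2 = 2 (special); 61 ≡ 1 (mod 4), exponent 1; 113 ≡ 1 (mod 4), exponent 1.
All primes ≡ 3 (mod 4) appear to even exponent (or don't appear), so by the two-squares theorem n IS expressible as a sum of two squares.
Step 3: Build a representation. Group n = k² · m with k = 4 and m = 61 · 113 = 6893 (a product of primes ≡ 1 (mod 4)); a representation of m scales to one of n via (k·x)² + (k·y)² = k²(x² + y²). Each prime p ≡ 1 (mod 4) is itself a sum of two squares; find a² by testing p − a² for a perfect square:
  61: 61 − 1² = 60, 61 − 2² = 57, 61 − 3² = 52, 61 − 4² = 45, 61 − 5² = 36 = 6² ⇒ 61 = 5² + 6².
  113: 113 − 1² = 112, 113 − 2² = 109, 113 − 3² = 104, 113 − 4² = 97, 113 − 5² = 88, 113 − 6² = 77, 113 − 7² = 64 = 8² ⇒ 113 = 7² + 8².
  Combine using the Brahmagupta–Fibonacci identity (a² + b²)(c² + d²) = (ac − bd)² + (ad + bc)² = (ac + bd)² + (ad − bc)²:
  61 · 113 = 6893: from (5² + 6²)(7² + 8²), take (5·7 − 6·8, 5·8 + 6·7) = (35 − 48, 40 + 42) = (-13, 82); dropping signs (only squares matter) gives (13, 82); check 13² + 82² = 169 + 6724 = 6893 ✓.
  Scale by k = 4: (4·13, 4·82) = (52, 328).
Step 4: Order so x ≤ y and verify: 52² + 328² = 2704 + 107584 = 110288 = n. ✓

n = 110288 = 52² + 328² (one valid representation with x ≤ y).


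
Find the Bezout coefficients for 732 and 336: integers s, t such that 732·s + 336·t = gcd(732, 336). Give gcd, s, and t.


Euclidean algorithm on (732, 336) — divide until remainder is 0:
  732 = 2 · 336 + 60
  336 = 5 · 60 + 36
  60 = 1 · 36 + 24
  36 = 1 · 24 + 12
  24 = 2 · 12 + 0
gcd(732, 336) = 12.
Track Bezout coefficients alongside the remainders: start with r₀ = 732 = a·1 + b·0 (s = 1, t = 0) and r₁ = 336 = a·0 + b·1 (s = 0, t = 1); each new remainder r_{k+1} = r_{k-1} − q_k·r_k inherits s_{k+1} = s_{k-1} − q_k·s_k, t_{k+1} = t_{k-1} − q_k·t_k, so r_k = a·s_k + b·t_k at every step:
  q = 2: r = 60, s = 1 − 2·0 = 1, t = 0 − 2·1 = -2  (check: 732·1 + 336·(-2) = 60)
  q = 5: r = 36, s = 0 − 5·1 = -5, t = 1 − 5·(-2) = 11  (check: 732·(-5) + 336·11 = 36)
  q = 1: r = 24, s = 1 − 1·(-5) = 6, t = -2 − 1·11 = -13  (check: 732·6 + 336·(-13) = 24)
  q = 1: r = 12, s = -5 − 1·6 = -11, t = 11 − 1·(-13) = 24  (check: 732·(-11) + 336·24 = 12)
The row with r = 12 (the gcd) gives the Bezout coefficients s = -11, t = 24.
Result: 732 · (-11) + 336 · (24) = 12.

gcd(732, 336) = 12; s = -11, t = 24 (check: 732·(-11) + 336·24 = 12).


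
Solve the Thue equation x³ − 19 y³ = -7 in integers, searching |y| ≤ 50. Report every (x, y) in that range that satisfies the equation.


The equation is x³ - 19y³ = -7. For fixed y, x³ = 19·y³ − 7, so a solution requires the RHS to be a perfect cube.
Strategy: iterate y from -50 to 50, compute RHS = 19·y³ − 7, and check whether it is a (positive or negative) perfect cube.
Check small values of y:
  y = 0: RHS = -7 is not a perfect cube.
  y = 1: RHS = 12 is not a perfect cube.
  y = -1: RHS = -26 is not a perfect cube.
  y = 2: RHS = 145 is not a perfect cube.
  y = -2: RHS = -159 is not a perfect cube.
  y = 3: RHS = 506 is not a perfect cube.
  y = -3: RHS = -520 is not a perfect cube.
Continuing the search up to |y| = 50 finds no solutions either.
No (x, y) in the scanned range satisfies the equation.

No integer solutions with |y| ≤ 50.


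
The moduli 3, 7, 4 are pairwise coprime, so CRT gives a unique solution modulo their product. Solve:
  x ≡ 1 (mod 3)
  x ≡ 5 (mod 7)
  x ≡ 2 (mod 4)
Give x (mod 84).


Moduli 3, 7, 4 are pairwise coprime; by CRT there is a unique solution modulo M = 3 · 7 · 4 = 84.
Solve pairwise, accumulating the modulus:
  Start with x ≡ 1 (mod 3).
  Combine with x ≡ 5 (mod 7): since gcd(3, 7) = 1, we get a unique residue mod 21.
    Write x = 1 + 3·t and substitute into x ≡ 5 (mod 7): 3·t ≡ 5 − 1 = 4 (mod 7).
    The inverse of 3 mod 7 is 5 (since 3·5 = 15 = 2·7 + 1), so t ≡ 5·4 = 20 ≡ 6 (mod 7).
    Then x = 1 + 3·6 = 19, valid modulo lcm(3, 7) = 21: x ≡ 19 (mod 21).
  Combine with x ≡ 2 (mod 4): since gcd(21, 4) = 1, we get a unique residue mod 84.
    Write x = 19 + 21·t and substitute into x ≡ 2 (mod 4): 21·t ≡ 2 − 19 = -17 (mod 4).
    Reduce coefficients mod 4: 1·t ≡ 3 (mod 4).
    So t ≡ 3 (mod 4).
    Then x = 19 + 21·3 = 82, valid modulo lcm(21, 4) = 84: x ≡ 82 (mod 84).
Verify: 82 mod 3 = 1 ✓, 82 mod 7 = 5 ✓, 82 mod 4 = 2 ✓.

x ≡ 82 (mod 84).


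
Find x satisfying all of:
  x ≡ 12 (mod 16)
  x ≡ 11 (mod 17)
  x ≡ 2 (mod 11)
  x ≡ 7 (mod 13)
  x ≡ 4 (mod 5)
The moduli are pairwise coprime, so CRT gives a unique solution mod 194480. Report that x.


Product of moduli M = 16 · 17 · 11 · 13 · 5 = 194480.
Merge one congruence at a time:
  Start: x ≡ 12 (mod 16).
  Combine with x ≡ 11 (mod 17); new modulus lcm = 272.
    Write x = 12 + 16·t and substitute into x ≡ 11 (mod 17): 16·t ≡ 11 − 12 = -1 (mod 17).
    Reduce coefficients mod 17: 16·t ≡ 16 (mod 17).
    The inverse of 16 mod 17 is 16 (since 16·16 = 256 = 15·17 + 1), so t ≡ 16·16 = 256 ≡ 1 (mod 17).
    Then x = 12 + 16·1 = 28, valid modulo lcm(16, 17) = 272: x ≡ 28 (mod 272).
  Combine with x ≡ 2 (mod 11); new modulus lcm = 2992.
    Write x = 28 + 272·t and substitute into x ≡ 2 (mod 11): 272·t ≡ 2 − 28 = -26 (mod 11).
    Reduce coefficients mod 11: 8·t ≡ 7 (mod 11).
    The inverse of 8 mod 11 is 7 (since 8·7 = 56 = 5·11 + 1), so t ≡ 7·7 = 49 ≡ 5 (mod 11).
    Then x = 28 + 272·5 = 1388, valid modulo lcm(272, 11) = 2992: x ≡ 1388 (mod 2992).
  Combine with x ≡ 7 (mod 13); new modulus lcm = 38896.
    Write x = 1388 + 2992·t and substitute into x ≡ 7 (mod 13): 2992·t ≡ 7 − 1388 = -1381 (mod 13).
    Reduce coefficients mod 13: 2·t ≡ 10 (mod 13).
    The inverse of 2 mod 13 is 7 (since 2·7 = 14 = 1·13 + 1), so t ≡ 7·10 = 70 ≡ 5 (mod 13).
    Then x = 1388 + 2992·5 = 16348, valid modulo lcm(2992, 13) = 38896: x ≡ 16348 (mod 38896).
  Combine with x ≡ 4 (mod 5); new modulus lcm = 194480.
    Write x = 16348 + 38896·t and substitute into x ≡ 4 (mod 5): 38896·t ≡ 4 − 16348 = -16344 (mod 5).
    Reduce coefficients mod 5: 1·t ≡ 1 (mod 5).
    So t ≡ 1 (mod 5).
    Then x = 16348 + 38896·1 = 55244, valid modulo lcm(38896, 5) = 194480: x ≡ 55244 (mod 194480).
Verify against each original: 55244 mod 16 = 12, 55244 mod 17 = 11, 55244 mod 11 = 2, 55244 mod 13 = 7, 55244 mod 5 = 4.

x ≡ 55244 (mod 194480).


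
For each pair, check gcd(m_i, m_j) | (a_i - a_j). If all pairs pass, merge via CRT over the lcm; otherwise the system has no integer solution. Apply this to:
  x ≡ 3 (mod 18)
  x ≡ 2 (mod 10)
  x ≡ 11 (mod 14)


Moduli 18, 10, 14 are not pairwise coprime, so CRT works modulo lcm(m_i) when all pairwise compatibility conditions hold.
Pairwise compatibility: gcd(m_i, m_j) must divide a_i - a_j for every pair.
Merge one congruence at a time:
  Start: x ≡ 3 (mod 18).
  Combine with x ≡ 2 (mod 10): gcd(18, 10) = 2, and 2 - 3 = -1 is NOT divisible by 2.
    ⇒ system is inconsistent (no integer solution).

No solution (the system is inconsistent).


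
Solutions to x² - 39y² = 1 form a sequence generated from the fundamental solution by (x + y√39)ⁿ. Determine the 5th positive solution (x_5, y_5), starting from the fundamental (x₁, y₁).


Step 1: Find the fundamental solution (x₁, y₁) of x² - 39y² = 1.
  Expand √39 as a continued fraction. a₀ = ⌊√39⌋ = 6; iterate m_{k+1} = d_k·a_k − m_k, d_{k+1} = (39 − m_{k+1}²)/d_k, a_{k+1} = ⌊(a₀ + m_{k+1})/d_{k+1}⌋ (starting m₀ = 0, d₀ = 1), with convergents p_k = a_k·p_{k-1} + p_{k-2}, q_k = a_k·q_{k-1} + q_{k-2} (p₋₁ = 1, q₋₁ = 0):
  k = 0: a₀ = 6; p₀/q₀ = 6/1; p₀² − 39·q₀² = 36 − 39 = -3.
  k = 1: m = 6, d = 3, a = ⌊(6 + 6)/3⌋ = 4; p/q = (4·6 + 1)/(4·1 + 0) = 25/4; p² − 39·q² = 625 − 624 = 1.
  The first convergent with p² − 39·q² = 1 gives the fundamental solution (x₁, y₁) = (25, 4).
Step 2: Apply the recurrence (x_{n+1}, y_{n+1}) = (x₁x_n + 39y₁y_n, x₁y_n + y₁x_n) repeatedly.
  From (x_1, y_1) = (25, 4): x_2 = 25·25 + 39·4·4 = 1249; y_2 = 25·4 + 4·25 = 200.
  From (x_2, y_2) = (1249, 200): x_3 = 25·1249 + 39·4·200 = 62425; y_3 = 25·200 + 4·1249 = 9996.
  From (x_3, y_3) = (62425, 9996): x_4 = 25·62425 + 39·4·9996 = 3120001; y_4 = 25·9996 + 4·62425 = 499600.
  From (x_4, y_4) = (3120001, 499600): x_5 = 25·3120001 + 39·4·499600 = 155937625; y_5 = 25·499600 + 4·3120001 = 24970004.
Step 3: Verify x_5² - 39·y_5² = 24316542890640625 - 24316542890640624 = 1 (should be 1). ✓

(x_1, y_1) = (25, 4); (x_5, y_5) = (155937625, 24970004).


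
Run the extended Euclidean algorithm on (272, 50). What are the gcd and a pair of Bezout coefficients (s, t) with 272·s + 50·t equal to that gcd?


Euclidean algorithm on (272, 50) — divide until remainder is 0:
  272 = 5 · 50 + 22
  50 = 2 · 22 + 6
  22 = 3 · 6 + 4
  6 = 1 · 4 + 2
  4 = 2 · 2 + 0
gcd(272, 50) = 2.
Track Bezout coefficients alongside the remainders: start with r₀ = 272 = a·1 + b·0 (s = 1, t = 0) and r₁ = 50 = a·0 + b·1 (s = 0, t = 1); each new remainder r_{k+1} = r_{k-1} − q_k·r_k inherits s_{k+1} = s_{k-1} − q_k·s_k, t_{k+1} = t_{k-1} − q_k·t_k, so r_k = a·s_k + b·t_k at every step:
  q = 5: r = 22, s = 1 − 5·0 = 1, t = 0 − 5·1 = -5  (check: 272·1 + 50·(-5) = 22)
  q = 2: r = 6, s = 0 − 2·1 = -2, t = 1 − 2·(-5) = 11  (check: 272·(-2) + 50·11 = 6)
  q = 3: r = 4, s = 1 − 3·(-2) = 7, t = -5 − 3·11 = -38  (check: 272·7 + 50·(-38) = 4)
  q = 1: r = 2, s = -2 − 1·7 = -9, t = 11 − 1·(-38) = 49  (check: 272·(-9) + 50·49 = 2)
The row with r = 2 (the gcd) gives the Bezout coefficients s = -9, t = 49.
Result: 272 · (-9) + 50 · (49) = 2.

gcd(272, 50) = 2; s = -9, t = 49 (check: 272·(-9) + 50·49 = 2).


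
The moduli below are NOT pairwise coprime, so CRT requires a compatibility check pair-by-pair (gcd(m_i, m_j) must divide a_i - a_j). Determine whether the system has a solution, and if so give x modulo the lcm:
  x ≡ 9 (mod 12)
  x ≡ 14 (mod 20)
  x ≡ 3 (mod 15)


Moduli 12, 20, 15 are not pairwise coprime, so CRT works modulo lcm(m_i) when all pairwise compatibility conditions hold.
Pairwise compatibility: gcd(m_i, m_j) must divide a_i - a_j for every pair.
Merge one congruence at a time:
  Start: x ≡ 9 (mod 12).
  Combine with x ≡ 14 (mod 20): gcd(12, 20) = 4, and 14 - 9 = 5 is NOT divisible by 4.
    ⇒ system is inconsistent (no integer solution).

No solution (the system is inconsistent).


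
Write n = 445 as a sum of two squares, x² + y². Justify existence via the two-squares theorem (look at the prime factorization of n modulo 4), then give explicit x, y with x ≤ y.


Step 1: Factor n = 445 = 5 · 89.
Step 2: Check the mod-4 condition on each prime factor: 5 ≡ 1 (mod 4), exponent 1; 89 ≡ 1 (mod 4), exponent 1.
All primes ≡ 3 (mod 4) appear to even exponent (or don't appear), so by the two-squares theorem n IS expressible as a sum of two squares.
Step 3: Build a representation. Here n = 5 · 89 is a product of primes ≡ 1 (mod 4). Each prime p ≡ 1 (mod 4) is itself a sum of two squares; find a² by testing p − a² for a perfect square:
  5: 5 − 1² = 4 = 2² ⇒ 5 = 1² + 2².
  89: 89 − 1² = 88, 89 − 2² = 85, 89 − 3² = 80, 89 − 4² = 73, 89 − 5² = 64 = 8² ⇒ 89 = 5² + 8².
  Combine using the Brahmagupta–Fibonacci identity (a² + b²)(c² + d²) = (ac − bd)² + (ad + bc)² = (ac + bd)² + (ad − bc)²:
  5 · 89 = 445: from (1² + 2²)(5² + 8²), take (1·5 − 2·8, 1·8 + 2·5) = (5 − 16, 8 + 10) = (-11, 18); dropping signs (only squares matter) gives (11, 18); check 11² + 18² = 121 + 324 = 445 ✓.
Step 4: Order so x ≤ y and verify: 11² + 18² = 121 + 324 = 445 = n. ✓

n = 445 = 11² + 18² (one valid representation with x ≤ y).


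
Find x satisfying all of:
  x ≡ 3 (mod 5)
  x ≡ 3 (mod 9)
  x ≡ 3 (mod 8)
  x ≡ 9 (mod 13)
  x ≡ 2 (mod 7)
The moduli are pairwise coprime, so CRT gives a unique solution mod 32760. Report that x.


Product of moduli M = 5 · 9 · 8 · 13 · 7 = 32760.
Merge one congruence at a time:
  Start: x ≡ 3 (mod 5).
  Combine with x ≡ 3 (mod 9); new modulus lcm = 45.
    Write x = 3 + 5·t and substitute into x ≡ 3 (mod 9): 5·t ≡ 3 − 3 = 0 (mod 9).
    The inverse of 5 mod 9 is 2 (since 5·2 = 10 = 1·9 + 1), so t ≡ 2·0 = 0 ≡ 0 (mod 9).
    Then x = 3 + 5·0 = 3, valid modulo lcm(5, 9) = 45: x ≡ 3 (mod 45).
  Combine with x ≡ 3 (mod 8); new modulus lcm = 360.
    Write x = 3 + 45·t and substitute into x ≡ 3 (mod 8): 45·t ≡ 3 − 3 = 0 (mod 8).
    Reduce coefficients mod 8: 5·t ≡ 0 (mod 8).
    The inverse of 5 mod 8 is 5 (since 5·5 = 25 = 3·8 + 1), so t ≡ 5·0 = 0 ≡ 0 (mod 8).
    Then x = 3 + 45·0 = 3, valid modulo lcm(45, 8) = 360: x ≡ 3 (mod 360).
  Combine with x ≡ 9 (mod 13); new modulus lcm = 4680.
    Write x = 3 + 360·t and substitute into x ≡ 9 (mod 13): 360·t ≡ 9 − 3 = 6 (mod 13).
    Reduce coefficients mod 13: 9·t ≡ 6 (mod 13).
    The inverse of 9 mod 13 is 3 (since 9·3 = 27 = 2·13 + 1), so t ≡ 3·6 = 18 ≡ 5 (mod 13).
    Then x = 3 + 360·5 = 1803, valid modulo lcm(360, 13) = 4680: x ≡ 1803 (mod 4680).
  Combine with x ≡ 2 (mod 7); new modulus lcm = 32760.
    Write x = 1803 + 4680·t and substitute into x ≡ 2 (mod 7): 4680·t ≡ 2 − 1803 = -1801 (mod 7).
    Reduce coefficients mod 7: 4·t ≡ 5 (mod 7).
    The inverse of 4 mod 7 is 2 (since 4·2 = 8 = 1·7 + 1), so t ≡ 2·5 = 10 ≡ 3 (mod 7).
    Then x = 1803 + 4680·3 = 15843, valid modulo lcm(4680, 7) = 32760: x ≡ 15843 (mod 32760).
Verify against each original: 15843 mod 5 = 3, 15843 mod 9 = 3, 15843 mod 8 = 3, 15843 mod 13 = 9, 15843 mod 7 = 2.

x ≡ 15843 (mod 32760).


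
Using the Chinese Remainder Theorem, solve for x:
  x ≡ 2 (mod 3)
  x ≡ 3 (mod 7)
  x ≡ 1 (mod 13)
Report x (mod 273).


Moduli 3, 7, 13 are pairwise coprime; by CRT there is a unique solution modulo M = 3 · 7 · 13 = 273.
Solve pairwise, accumulating the modulus:
  Start with x ≡ 2 (mod 3).
  Combine with x ≡ 3 (mod 7): since gcd(3, 7) = 1, we get a unique residue mod 21.
    Write x = 2 + 3·t and substitute into x ≡ 3 (mod 7): 3·t ≡ 3 − 2 = 1 (mod 7).
    The inverse of 3 mod 7 is 5 (since 3·5 = 15 = 2·7 + 1), so t ≡ 5·1 = 5 ≡ 5 (mod 7).
    Then x = 2 + 3·5 = 17, valid modulo lcm(3, 7) = 21: x ≡ 17 (mod 21).
  Combine with x ≡ 1 (mod 13): since gcd(21, 13) = 1, we get a unique residue mod 273.
    Write x = 17 + 21·t and substitute into x ≡ 1 (mod 13): 21·t ≡ 1 − 17 = -16 (mod 13).
    Reduce coefficients mod 13: 8·t ≡ 10 (mod 13).
    The inverse of 8 mod 13 is 5 (since 8·5 = 40 = 3·13 + 1), so t ≡ 5·10 = 50 ≡ 11 (mod 13).
    Then x = 17 + 21·11 = 248, valid modulo lcm(21, 13) = 273: x ≡ 248 (mod 273).
Verify: 248 mod 3 = 2 ✓, 248 mod 7 = 3 ✓, 248 mod 13 = 1 ✓.

x ≡ 248 (mod 273).


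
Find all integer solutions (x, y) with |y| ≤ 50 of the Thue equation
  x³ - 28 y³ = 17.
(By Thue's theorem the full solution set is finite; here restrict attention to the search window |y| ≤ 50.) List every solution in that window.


The equation is x³ - 28y³ = 17. For fixed y, x³ = 28·y³ + 17, so a solution requires the RHS to be a perfect cube.
Strategy: iterate y from -50 to 50, compute RHS = 28·y³ + 17, and check whether it is a (positive or negative) perfect cube.
Check small values of y:
  y = 0: RHS = 17 is not a perfect cube.
  y = 1: RHS = 45 is not a perfect cube.
  y = -1: RHS = -11 is not a perfect cube.
  y = 2: RHS = 241 is not a perfect cube.
  y = -2: RHS = -207 is not a perfect cube.
  y = 3: RHS = 773 is not a perfect cube.
  y = -3: RHS = -739 is not a perfect cube.
Continuing the search up to |y| = 50 finds no solutions either.
No (x, y) in the scanned range satisfies the equation.

No integer solutions with |y| ≤ 50.


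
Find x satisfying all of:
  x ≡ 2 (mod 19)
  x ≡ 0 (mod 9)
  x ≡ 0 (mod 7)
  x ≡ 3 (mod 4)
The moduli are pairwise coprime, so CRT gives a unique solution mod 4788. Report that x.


Product of moduli M = 19 · 9 · 7 · 4 = 4788.
Merge one congruence at a time:
  Start: x ≡ 2 (mod 19).
  Combine with x ≡ 0 (mod 9); new modulus lcm = 171.
    Write x = 2 + 19·t and substitute into x ≡ 0 (mod 9): 19·t ≡ 0 − 2 = -2 (mod 9).
    Reduce coefficients mod 9: 1·t ≡ 7 (mod 9).
    So t ≡ 7 (mod 9).
    Then x = 2 + 19·7 = 135, valid modulo lcm(19, 9) = 171: x ≡ 135 (mod 171).
  Combine with x ≡ 0 (mod 7); new modulus lcm = 1197.
    Write x = 135 + 171·t and substitute into x ≡ 0 (mod 7): 171·t ≡ 0 − 135 = -135 (mod 7).
    Reduce coefficients mod 7: 3·t ≡ 5 (mod 7).
    The inverse of 3 mod 7 is 5 (since 3·5 = 15 = 2·7 + 1), so t ≡ 5·5 = 25 ≡ 4 (mod 7).
    Then x = 135 + 171·4 = 819, valid modulo lcm(171, 7) = 1197: x ≡ 819 (mod 1197).
  Combine with x ≡ 3 (mod 4); new modulus lcm = 4788.
    Write x = 819 + 1197·t and substitute into x ≡ 3 (mod 4): 1197·t ≡ 3 − 819 = -816 (mod 4).
    Reduce coefficients mod 4: 1·t ≡ 0 (mod 4).
    So t ≡ 0 (mod 4).
    Then x = 819 + 1197·0 = 819, valid modulo lcm(1197, 4) = 4788: x ≡ 819 (mod 4788).
Verify against each original: 819 mod 19 = 2, 819 mod 9 = 0, 819 mod 7 = 0, 819 mod 4 = 3.

x ≡ 819 (mod 4788).


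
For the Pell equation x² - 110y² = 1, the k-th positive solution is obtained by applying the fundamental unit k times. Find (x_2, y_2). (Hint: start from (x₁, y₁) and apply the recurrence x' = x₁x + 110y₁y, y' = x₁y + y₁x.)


Step 1: Find the fundamental solution (x₁, y₁) of x² - 110y² = 1.
  Expand √110 as a continued fraction. a₀ = ⌊√110⌋ = 10; iterate m_{k+1} = d_k·a_k − m_k, d_{k+1} = (110 − m_{k+1}²)/d_k, a_{k+1} = ⌊(a₀ + m_{k+1})/d_{k+1}⌋ (starting m₀ = 0, d₀ = 1), with convergents p_k = a_k·p_{k-1} + p_{k-2}, q_k = a_k·q_{k-1} + q_{k-2} (p₋₁ = 1, q₋₁ = 0):
  k = 0: a₀ = 10; p₀/q₀ = 10/1; p₀² − 110·q₀² = 100 − 110 = -10.
  k = 1: m = 10, d = 10, a = ⌊(10 + 10)/10⌋ = 2; p/q = (2·10 + 1)/(2·1 + 0) = 21/2; p² − 110·q² = 441 − 440 = 1.
  The first convergent with p² − 110·q² = 1 gives the fundamental solution (x₁, y₁) = (21, 2).
Step 2: Apply the recurrence (x_{n+1}, y_{n+1}) = (x₁x_n + 110y₁y_n, x₁y_n + y₁x_n) repeatedly.
  From (x_1, y_1) = (21, 2): x_2 = 21·21 + 110·2·2 = 881; y_2 = 21·2 + 2·21 = 84.
Step 3: Verify x_2² - 110·y_2² = 776161 - 776160 = 1 (should be 1). ✓

(x_1, y_1) = (21, 2); (x_2, y_2) = (881, 84).


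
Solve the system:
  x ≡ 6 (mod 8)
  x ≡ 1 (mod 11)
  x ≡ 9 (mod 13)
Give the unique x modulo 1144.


Moduli 8, 11, 13 are pairwise coprime; by CRT there is a unique solution modulo M = 8 · 11 · 13 = 1144.
Solve pairwise, accumulating the modulus:
  Start with x ≡ 6 (mod 8).
  Combine with x ≡ 1 (mod 11): since gcd(8, 11) = 1, we get a unique residue mod 88.
    Write x = 6 + 8·t and substitute into x ≡ 1 (mod 11): 8·t ≡ 1 − 6 = -5 (mod 11).
    Reduce coefficients mod 11: 8·t ≡ 6 (mod 11).
    The inverse of 8 mod 11 is 7 (since 8·7 = 56 = 5·11 + 1), so t ≡ 7·6 = 42 ≡ 9 (mod 11).
    Then x = 6 + 8·9 = 78, valid modulo lcm(8, 11) = 88: x ≡ 78 (mod 88).
  Combine with x ≡ 9 (mod 13): since gcd(88, 13) = 1, we get a unique residue mod 1144.
    Write x = 78 + 88·t and substitute into x ≡ 9 (mod 13): 88·t ≡ 9 − 78 = -69 (mod 13).
    Reduce coefficients mod 13: 10·t ≡ 9 (mod 13).
    The inverse of 10 mod 13 is 4 (since 10·4 = 40 = 3·13 + 1), so t ≡ 4·9 = 36 ≡ 10 (mod 13).
    Then x = 78 + 88·10 = 958, valid modulo lcm(88, 13) = 1144: x ≡ 958 (mod 1144).
Verify: 958 mod 8 = 6 ✓, 958 mod 11 = 1 ✓, 958 mod 13 = 9 ✓.

x ≡ 958 (mod 1144).


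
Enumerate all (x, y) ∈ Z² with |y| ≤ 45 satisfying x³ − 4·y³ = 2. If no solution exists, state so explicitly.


The equation is x³ - 4y³ = 2. For fixed y, x³ = 4·y³ + 2, so a solution requires the RHS to be a perfect cube.
Strategy: iterate y from -45 to 45, compute RHS = 4·y³ + 2, and check whether it is a (positive or negative) perfect cube.
Check small values of y:
  y = 0: RHS = 2 is not a perfect cube.
  y = 1: RHS = 6 is not a perfect cube.
  y = -1: RHS = -2 is not a perfect cube.
  y = 2: RHS = 34 is not a perfect cube.
  y = -2: RHS = -30 is not a perfect cube.
  y = 3: RHS = 110 is not a perfect cube.
  y = -3: RHS = -106 is not a perfect cube.
Continuing the search up to |y| = 45 finds no solutions either.
No (x, y) in the scanned range satisfies the equation.

No integer solutions with |y| ≤ 45.


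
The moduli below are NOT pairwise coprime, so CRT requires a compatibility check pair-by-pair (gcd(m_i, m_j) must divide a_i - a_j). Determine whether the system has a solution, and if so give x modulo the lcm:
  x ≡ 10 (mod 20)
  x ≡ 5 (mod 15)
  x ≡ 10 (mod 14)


Moduli 20, 15, 14 are not pairwise coprime, so CRT works modulo lcm(m_i) when all pairwise compatibility conditions hold.
Pairwise compatibility: gcd(m_i, m_j) must divide a_i - a_j for every pair.
Merge one congruence at a time:
  Start: x ≡ 10 (mod 20).
  Combine with x ≡ 5 (mod 15): gcd(20, 15) = 5; 5 - 10 = -5, which IS divisible by 5, so compatible.
    Write x = 10 + 20·t and substitute into x ≡ 5 (mod 15): 20·t ≡ 5 − 10 = -5 (mod 15).
    Divide the congruence (and modulus) by g = 5: 4·t ≡ -1 (mod 3).
    Reduce coefficients mod 3: 1·t ≡ 2 (mod 3).
    So t ≡ 2 (mod 3).
    Then x = 10 + 20·2 = 50, valid modulo lcm(20, 15) = 60: x ≡ 50 (mod 60).
  Combine with x ≡ 10 (mod 14): gcd(60, 14) = 2; 10 - 50 = -40, which IS divisible by 2, so compatible.
    Write x = 50 + 60·t and substitute into x ≡ 10 (mod 14): 60·t ≡ 10 − 50 = -40 (mod 14).
    Divide the congruence (and modulus) by g = 2: 30·t ≡ -20 (mod 7).
    Reduce coefficients mod 7: 2·t ≡ 1 (mod 7).
    The inverse of 2 mod 7 is 4 (since 2·4 = 8 = 1·7 + 1), so t ≡ 4·1 = 4 ≡ 4 (mod 7).
    Then x = 50 + 60·4 = 290, valid modulo lcm(60, 14) = 420: x ≡ 290 (mod 420).
Verify: 290 mod 20 = 10, 290 mod 15 = 5, 290 mod 14 = 10.

x ≡ 290 (mod 420).


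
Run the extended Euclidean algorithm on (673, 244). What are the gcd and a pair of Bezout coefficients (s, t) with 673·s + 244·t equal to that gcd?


Euclidean algorithm on (673, 244) — divide until remainder is 0:
  673 = 2 · 244 + 185
  244 = 1 · 185 + 59
  185 = 3 · 59 + 8
  59 = 7 · 8 + 3
  8 = 2 · 3 + 2
  3 = 1 · 2 + 1
  2 = 2 · 1 + 0
gcd(673, 244) = 1.
Track Bezout coefficients alongside the remainders: start with r₀ = 673 = a·1 + b·0 (s = 1, t = 0) and r₁ = 244 = a·0 + b·1 (s = 0, t = 1); each new remainder r_{k+1} = r_{k-1} − q_k·r_k inherits s_{k+1} = s_{k-1} − q_k·s_k, t_{k+1} = t_{k-1} − q_k·t_k, so r_k = a·s_k + b·t_k at every step:
  q = 2: r = 185, s = 1 − 2·0 = 1, t = 0 − 2·1 = -2  (check: 673·1 + 244·(-2) = 185)
  q = 1: r = 59, s = 0 − 1·1 = -1, t = 1 − 1·(-2) = 3  (check: 673·(-1) + 244·3 = 59)
  q = 3: r = 8, s = 1 − 3·(-1) = 4, t = -2 − 3·3 = -11  (check: 673·4 + 244·(-11) = 8)
  q = 7: r = 3, s = -1 − 7·4 = -29, t = 3 − 7·(-11) = 80  (check: 673·(-29) + 244·80 = 3)
  q = 2: r = 2, s = 4 − 2·(-29) = 62, t = -11 − 2·80 = -171  (check: 673·62 + 244·(-171) = 2)
  q = 1: r = 1, s = -29 − 1·62 = -91, t = 80 − 1·(-171) = 251  (check: 673·(-91) + 244·251 = 1)
The row with r = 1 (the gcd) gives the Bezout coefficients s = -91, t = 251.
Result: 673 · (-91) + 244 · (251) = 1.

gcd(673, 244) = 1; s = -91, t = 251 (check: 673·(-91) + 244·251 = 1).


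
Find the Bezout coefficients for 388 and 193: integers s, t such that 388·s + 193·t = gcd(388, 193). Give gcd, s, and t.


Euclidean algorithm on (388, 193) — divide until remainder is 0:
  388 = 2 · 193 + 2
  193 = 96 · 2 + 1
  2 = 2 · 1 + 0
gcd(388, 193) = 1.
Track Bezout coefficients alongside the remainders: start with r₀ = 388 = a·1 + b·0 (s = 1, t = 0) and r₁ = 193 = a·0 + b·1 (s = 0, t = 1); each new remainder r_{k+1} = r_{k-1} − q_k·r_k inherits s_{k+1} = s_{k-1} − q_k·s_k, t_{k+1} = t_{k-1} − q_k·t_k, so r_k = a·s_k + b·t_k at every step:
  q = 2: r = 2, s = 1 − 2·0 = 1, t = 0 − 2·1 = -2  (check: 388·1 + 193·(-2) = 2)
  q = 96: r = 1, s = 0 − 96·1 = -96, t = 1 − 96·(-2) = 193  (check: 388·(-96) + 193·193 = 1)
The row with r = 1 (the gcd) gives the Bezout coefficients s = -96, t = 193.
Result: 388 · (-96) + 193 · (193) = 1.

gcd(388, 193) = 1; s = -96, t = 193 (check: 388·(-96) + 193·193 = 1).


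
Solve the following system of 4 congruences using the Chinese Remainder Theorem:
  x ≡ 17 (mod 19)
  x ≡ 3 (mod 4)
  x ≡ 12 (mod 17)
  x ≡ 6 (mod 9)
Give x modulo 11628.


Product of moduli M = 19 · 4 · 17 · 9 = 11628.
Merge one congruence at a time:
  Start: x ≡ 17 (mod 19).
  Combine with x ≡ 3 (mod 4); new modulus lcm = 76.
    Write x = 17 + 19·t and substitute into x ≡ 3 (mod 4): 19·t ≡ 3 − 17 = -14 (mod 4).
    Reduce coefficients mod 4: 3·t ≡ 2 (mod 4).
    The inverse of 3 mod 4 is 3 (since 3·3 = 9 = 2·4 + 1), so t ≡ 3·2 = 6 ≡ 2 (mod 4).
    Then x = 17 + 19·2 = 55, valid modulo lcm(19, 4) = 76: x ≡ 55 (mod 76).
  Combine with x ≡ 12 (mod 17); new modulus lcm = 1292.
    Write x = 55 + 76·t and substitute into x ≡ 12 (mod 17): 76·t ≡ 12 − 55 = -43 (mod 17).
    Reduce coefficients mod 17: 8·t ≡ 8 (mod 17).
    The inverse of 8 mod 17 is 15 (since 8·15 = 120 = 7·17 + 1), so t ≡ 15·8 = 120 ≡ 1 (mod 17).
    Then x = 55 + 76·1 = 131, valid modulo lcm(76, 17) = 1292: x ≡ 131 (mod 1292).
  Combine with x ≡ 6 (mod 9); new modulus lcm = 11628.
    Write x = 131 + 1292·t and substitute into x ≡ 6 (mod 9): 1292·t ≡ 6 − 131 = -125 (mod 9).
    Reduce coefficients mod 9: 5·t ≡ 1 (mod 9).
    The inverse of 5 mod 9 is 2 (since 5·2 = 10 = 1·9 + 1), so t ≡ 2·1 = 2 ≡ 2 (mod 9).
    Then x = 131 + 1292·2 = 2715, valid modulo lcm(1292, 9) = 11628: x ≡ 2715 (mod 11628).
Verify against each original: 2715 mod 19 = 17, 2715 mod 4 = 3, 2715 mod 17 = 12, 2715 mod 9 = 6.

x ≡ 2715 (mod 11628).


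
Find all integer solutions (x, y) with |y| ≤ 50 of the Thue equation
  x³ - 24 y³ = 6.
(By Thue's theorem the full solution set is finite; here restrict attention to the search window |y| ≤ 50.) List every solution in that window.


The equation is x³ - 24y³ = 6. For fixed y, x³ = 24·y³ + 6, so a solution requires the RHS to be a perfect cube.
Strategy: iterate y from -50 to 50, compute RHS = 24·y³ + 6, and check whether it is a (positive or negative) perfect cube.
Check small values of y:
  y = 0: RHS = 6 is not a perfect cube.
  y = 1: RHS = 30 is not a perfect cube.
  y = -1: RHS = -18 is not a perfect cube.
  y = 2: RHS = 198 is not a perfect cube.
  y = -2: RHS = -186 is not a perfect cube.
  y = 3: RHS = 654 is not a perfect cube.
  y = -3: RHS = -642 is not a perfect cube.
Continuing the search up to |y| = 50 finds no solutions either.
No (x, y) in the scanned range satisfies the equation.

No integer solutions with |y| ≤ 50.


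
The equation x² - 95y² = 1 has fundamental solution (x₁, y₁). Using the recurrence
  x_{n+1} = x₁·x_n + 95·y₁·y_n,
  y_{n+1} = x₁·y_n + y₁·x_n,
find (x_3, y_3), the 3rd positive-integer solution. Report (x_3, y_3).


Step 1: Find the fundamental solution (x₁, y₁) of x² - 95y² = 1.
  Expand √95 as a continued fraction. a₀ = ⌊√95⌋ = 9; iterate m_{k+1} = d_k·a_k − m_k, d_{k+1} = (95 − m_{k+1}²)/d_k, a_{k+1} = ⌊(a₀ + m_{k+1})/d_{k+1}⌋ (starting m₀ = 0, d₀ = 1), with convergents p_k = a_k·p_{k-1} + p_{k-2}, q_k = a_k·q_{k-1} + q_{k-2} (p₋₁ = 1, q₋₁ = 0):
  k = 0: a₀ = 9; p₀/q₀ = 9/1; p₀² − 95·q₀² = 81 − 95 = -14.
  k = 1: m = 9, d = 14, a = ⌊(9 + 9)/14⌋ = 1; p/q = (1·9 + 1)/(1·1 + 0) = 10/1; p² − 95·q² = 100 − 95 = 5.
  k = 2: m = 5, d = 5, a = ⌊(9 + 5)/5⌋ = 2; p/q = (2·10 + 9)/(2·1 + 1) = 29/3; p² − 95·q² = 841 − 855 = -14.
  k = 3: m = 5, d = 14, a = ⌊(9 + 5)/14⌋ = 1; p/q = (1·29 + 10)/(1·3 + 1) = 39/4; p² − 95·q² = 1521 − 1520 = 1.
  The first convergent with p² − 95·q² = 1 gives the fundamental solution (x₁, y₁) = (39, 4).
Step 2: Apply the recurrence (x_{n+1}, y_{n+1}) = (x₁x_n + 95y₁y_n, x₁y_n + y₁x_n) repeatedly.
  From (x_1, y_1) = (39, 4): x_2 = 39·39 + 95·4·4 = 3041; y_2 = 39·4 + 4·39 = 312.
  From (x_2, y_2) = (3041, 312): x_3 = 39·3041 + 95·4·312 = 237159; y_3 = 39·312 + 4·3041 = 24332.
Step 3: Verify x_3² - 95·y_3² = 56244391281 - 56244391280 = 1 (should be 1). ✓

(x_1, y_1) = (39, 4); (x_3, y_3) = (237159, 24332).


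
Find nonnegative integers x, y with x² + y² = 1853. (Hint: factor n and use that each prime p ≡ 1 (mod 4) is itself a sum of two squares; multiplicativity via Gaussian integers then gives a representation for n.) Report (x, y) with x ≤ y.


Step 1: Factor n = 1853 = 17 · 109.
Step 2: Check the mod-4 condition on each prime factor: 17 ≡ 1 (mod 4), exponent 1; 109 ≡ 1 (mod 4), exponent 1.
All primes ≡ 3 (mod 4) appear to even exponent (or don't appear), so by the two-squares theorem n IS expressible as a sum of two squares.
Step 3: Build a representation. Here n = 17 · 109 is a product of primes ≡ 1 (mod 4). Each prime p ≡ 1 (mod 4) is itself a sum of two squares; find a² by testing p − a² for a perfect square:
  17: 17 − 1² = 16 = 4² ⇒ 17 = 1² + 4².
  109: 109 − 1² = 108, 109 − 2² = 105, 109 − 3² = 100 = 10² ⇒ 109 = 3² + 10².
  Combine using the Brahmagupta–Fibonacci identity (a² + b²)(c² + d²) = (ac − bd)² + (ad + bc)² = (ac + bd)² + (ad − bc)²:
  17 · 109 = 1853: from (1² + 4²)(3² + 10²), take (1·3 − 4·10, 1·10 + 4·3) = (3 − 40, 10 + 12) = (-37, 22); dropping signs (only squares matter) gives (37, 22); check 37² + 22² = 1369 + 484 = 1853 ✓.
Step 4: Order so x ≤ y and verify: 22² + 37² = 484 + 1369 = 1853 = n. ✓

n = 1853 = 22² + 37² (one valid representation with x ≤ y).


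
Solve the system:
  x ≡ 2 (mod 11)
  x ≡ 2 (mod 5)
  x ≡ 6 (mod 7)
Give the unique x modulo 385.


Moduli 11, 5, 7 are pairwise coprime; by CRT there is a unique solution modulo M = 11 · 5 · 7 = 385.
Solve pairwise, accumulating the modulus:
  Start with x ≡ 2 (mod 11).
  Combine with x ≡ 2 (mod 5): since gcd(11, 5) = 1, we get a unique residue mod 55.
    Write x = 2 + 11·t and substitute into x ≡ 2 (mod 5): 11·t ≡ 2 − 2 = 0 (mod 5).
    Reduce coefficients mod 5: 1·t ≡ 0 (mod 5).
    So t ≡ 0 (mod 5).
    Then x = 2 + 11·0 = 2, valid modulo lcm(11, 5) = 55: x ≡ 2 (mod 55).
  Combine with x ≡ 6 (mod 7): since gcd(55, 7) = 1, we get a unique residue mod 385.
    Write x = 2 + 55·t and substitute into x ≡ 6 (mod 7): 55·t ≡ 6 − 2 = 4 (mod 7).
    Reduce coefficients mod 7: 6·t ≡ 4 (mod 7).
    The inverse of 6 mod 7 is 6 (since 6·6 = 36 = 5·7 + 1), so t ≡ 6·4 = 24 ≡ 3 (mod 7).
    Then x = 2 + 55·3 = 167, valid modulo lcm(55, 7) = 385: x ≡ 167 (mod 385).
Verify: 167 mod 11 = 2 ✓, 167 mod 5 = 2 ✓, 167 mod 7 = 6 ✓.

x ≡ 167 (mod 385).


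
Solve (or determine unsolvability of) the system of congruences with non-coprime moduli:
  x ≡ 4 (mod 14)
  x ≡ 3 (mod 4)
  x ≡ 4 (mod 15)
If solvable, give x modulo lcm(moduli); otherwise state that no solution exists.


Moduli 14, 4, 15 are not pairwise coprime, so CRT works modulo lcm(m_i) when all pairwise compatibility conditions hold.
Pairwise compatibility: gcd(m_i, m_j) must divide a_i - a_j for every pair.
Merge one congruence at a time:
  Start: x ≡ 4 (mod 14).
  Combine with x ≡ 3 (mod 4): gcd(14, 4) = 2, and 3 - 4 = -1 is NOT divisible by 2.
    ⇒ system is inconsistent (no integer solution).

No solution (the system is inconsistent).


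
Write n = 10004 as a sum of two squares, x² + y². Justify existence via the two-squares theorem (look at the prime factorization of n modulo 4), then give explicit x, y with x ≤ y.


Step 1: Factor n = 10004 = 2^2 · 41 · 61.
Step 2: Check the mod-4 condition on each prime factor: 2 = 2 (special); 41 ≡ 1 (mod 4), exponent 1; 61 ≡ 1 (mod 4), exponent 1.
All primes ≡ 3 (mod 4) appear to even exponent (or don't appear), so by the two-squares theorem n IS expressible as a sum of two squares.
Step 3: Build a representation. Group n = k² · m with k = 2 and m = 41 · 61 = 2501 (a product of primes ≡ 1 (mod 4)); a representation of m scales to one of n via (k·x)² + (k·y)² = k²(x² + y²). Each prime p ≡ 1 (mod 4) is itself a sum of two squares; find a² by testing p − a² for a perfect square:
  41: 41 − 1² = 40, 41 − 2² = 37, 41 − 3² = 32, 41 − 4² = 25 = 5² ⇒ 41 = 4² + 5².
  61: 61 − 1² = 60, 61 − 2² = 57, 61 − 3² = 52, 61 − 4² = 45, 61 − 5² = 36 = 6² ⇒ 61 = 5² + 6².
  Combine using the Brahmagupta–Fibonacci identity (a² + b²)(c² + d²) = (ac − bd)² + (ad + bc)² = (ac + bd)² + (ad − bc)²:
  41 · 61 = 2501: from (4² + 5²)(5² + 6²), take (4·5 − 5·6, 4·6 + 5·5) = (20 − 30, 24 + 25) = (-10, 49); dropping signs (only squares matter) gives (10, 49); check 10² + 49² = 100 + 2401 = 2501 ✓.
  Scale by k = 2: (2·10, 2·49) = (20, 98).
Step 4: Order so x ≤ y and verify: 20² + 98² = 400 + 9604 = 10004 = n. ✓

n = 10004 = 20² + 98² (one valid representation with x ≤ y).


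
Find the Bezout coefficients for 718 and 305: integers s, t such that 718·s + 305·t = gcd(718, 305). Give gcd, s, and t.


Euclidean algorithm on (718, 305) — divide until remainder is 0:
  718 = 2 · 305 + 108
  305 = 2 · 108 + 89
  108 = 1 · 89 + 19
  89 = 4 · 19 + 13
  19 = 1 · 13 + 6
  13 = 2 · 6 + 1
  6 = 6 · 1 + 0
gcd(718, 305) = 1.
Track Bezout coefficients alongside the remainders: start with r₀ = 718 = a·1 + b·0 (s = 1, t = 0) and r₁ = 305 = a·0 + b·1 (s = 0, t = 1); each new remainder r_{k+1} = r_{k-1} − q_k·r_k inherits s_{k+1} = s_{k-1} − q_k·s_k, t_{k+1} = t_{k-1} − q_k·t_k, so r_k = a·s_k + b·t_k at every step:
  q = 2: r = 108, s = 1 − 2·0 = 1, t = 0 − 2·1 = -2  (check: 718·1 + 305·(-2) = 108)
  q = 2: r = 89, s = 0 − 2·1 = -2, t = 1 − 2·(-2) = 5  (check: 718·(-2) + 305·5 = 89)
  q = 1: r = 19, s = 1 − 1·(-2) = 3, t = -2 − 1·5 = -7  (check: 718·3 + 305·(-7) = 19)
  q = 4: r = 13, s = -2 − 4·3 = -14, t = 5 − 4·(-7) = 33  (check: 718·(-14) + 305·33 = 13)
  q = 1: r = 6, s = 3 − 1·(-14) = 17, t = -7 − 1·33 = -40  (check: 718·17 + 305·(-40) = 6)
  q = 2: r = 1, s = -14 − 2·17 = -48, t = 33 − 2·(-40) = 113  (check: 718·(-48) + 305·113 = 1)
The row with r = 1 (the gcd) gives the Bezout coefficients s = -48, t = 113.
Result: 718 · (-48) + 305 · (113) = 1.

gcd(718, 305) = 1; s = -48, t = 113 (check: 718·(-48) + 305·113 = 1).


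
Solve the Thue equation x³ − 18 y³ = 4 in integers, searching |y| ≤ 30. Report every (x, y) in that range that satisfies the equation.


The equation is x³ - 18y³ = 4. For fixed y, x³ = 18·y³ + 4, so a solution requires the RHS to be a perfect cube.
Strategy: iterate y from -30 to 30, compute RHS = 18·y³ + 4, and check whether it is a (positive or negative) perfect cube.
Check small values of y:
  y = 0: RHS = 4 is not a perfect cube.
  y = 1: RHS = 22 is not a perfect cube.
  y = -1: RHS = -14 is not a perfect cube.
  y = 2: RHS = 148 is not a perfect cube.
  y = -2: RHS = -140 is not a perfect cube.
  y = 3: RHS = 490 is not a perfect cube.
  y = -3: RHS = -482 is not a perfect cube.
Continuing the search up to |y| = 30 finds no solutions either.
No (x, y) in the scanned range satisfies the equation.

No integer solutions with |y| ≤ 30.


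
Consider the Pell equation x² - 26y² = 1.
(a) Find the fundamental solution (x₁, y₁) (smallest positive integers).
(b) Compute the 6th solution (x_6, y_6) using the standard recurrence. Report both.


Step 1: Find the fundamental solution (x₁, y₁) of x² - 26y² = 1.
  Expand √26 as a continued fraction. a₀ = ⌊√26⌋ = 5; iterate m_{k+1} = d_k·a_k − m_k, d_{k+1} = (26 − m_{k+1}²)/d_k, a_{k+1} = ⌊(a₀ + m_{k+1})/d_{k+1}⌋ (starting m₀ = 0, d₀ = 1), with convergents p_k = a_k·p_{k-1} + p_{k-2}, q_k = a_k·q_{k-1} + q_{k-2} (p₋₁ = 1, q₋₁ = 0):
  k = 0: a₀ = 5; p₀/q₀ = 5/1; p₀² − 26·q₀² = 25 − 26 = -1.
  k = 1: m = 5, d = 1, a = ⌊(5 + 5)/1⌋ = 10; p/q = (10·5 + 1)/(10·1 + 0) = 51/10; p² − 26·q² = 2601 − 2600 = 1.
  The first convergent with p² − 26·q² = 1 gives the fundamental solution (x₁, y₁) = (51, 10).
Step 2: Apply the recurrence (x_{n+1}, y_{n+1}) = (x₁x_n + 26y₁y_n, x₁y_n + y₁x_n) repeatedly.
  From (x_1, y_1) = (51, 10): x_2 = 51·51 + 26·10·10 = 5201; y_2 = 51·10 + 10·51 = 1020.
  From (x_2, y_2) = (5201, 1020): x_3 = 51·5201 + 26·10·1020 = 530451; y_3 = 51·1020 + 10·5201 = 104030.
  From (x_3, y_3) = (530451, 104030): x_4 = 51·530451 + 26·10·104030 = 54100801; y_4 = 51·104030 + 10·530451 = 10610040.
  From (x_4, y_4) = (54100801, 10610040): x_5 = 51·54100801 + 26·10·10610040 = 5517751251; y_5 = 51·10610040 + 10·54100801 = 1082120050.
  From (x_5, y_5) = (5517751251, 1082120050): x_6 = 51·5517751251 + 26·10·1082120050 = 562756526801; y_6 = 51·1082120050 + 10·5517751251 = 110365635060.
Step 3: Verify x_6² - 26·y_6² = 316694908457124631293601 - 316694908457124631293600 = 1 (should be 1). ✓

(x_1, y_1) = (51, 10); (x_6, y_6) = (562756526801, 110365635060).


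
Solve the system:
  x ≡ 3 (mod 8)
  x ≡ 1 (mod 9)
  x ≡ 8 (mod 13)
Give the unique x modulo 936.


Moduli 8, 9, 13 are pairwise coprime; by CRT there is a unique solution modulo M = 8 · 9 · 13 = 936.
Solve pairwise, accumulating the modulus:
  Start with x ≡ 3 (mod 8).
  Combine with x ≡ 1 (mod 9): since gcd(8, 9) = 1, we get a unique residue mod 72.
    Write x = 3 + 8·t and substitute into x ≡ 1 (mod 9): 8·t ≡ 1 − 3 = -2 (mod 9).
    Reduce coefficients mod 9: 8·t ≡ 7 (mod 9).
    The inverse of 8 mod 9 is 8 (since 8·8 = 64 = 7·9 + 1), so t ≡ 8·7 = 56 ≡ 2 (mod 9).
    Then x = 3 + 8·2 = 19, valid modulo lcm(8, 9) = 72: x ≡ 19 (mod 72).
  Combine with x ≡ 8 (mod 13): since gcd(72, 13) = 1, we get a unique residue mod 936.
    Write x = 19 + 72·t and substitute into x ≡ 8 (mod 13): 72·t ≡ 8 − 19 = -11 (mod 13).
    Reduce coefficients mod 13: 7·t ≡ 2 (mod 13).
    The inverse of 7 mod 13 is 2 (since 7·2 = 14 = 1·13 + 1), so t ≡ 2·2 = 4 ≡ 4 (mod 13).
    Then x = 19 + 72·4 = 307, valid modulo lcm(72, 13) = 936: x ≡ 307 (mod 936).
Verify: 307 mod 8 = 3 ✓, 307 mod 9 = 1 ✓, 307 mod 13 = 8 ✓.

x ≡ 307 (mod 936).


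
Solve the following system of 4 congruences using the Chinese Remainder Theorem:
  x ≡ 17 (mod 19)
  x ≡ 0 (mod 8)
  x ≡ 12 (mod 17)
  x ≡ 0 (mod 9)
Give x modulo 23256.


Product of moduli M = 19 · 8 · 17 · 9 = 23256.
Merge one congruence at a time:
  Start: x ≡ 17 (mod 19).
  Combine with x ≡ 0 (mod 8); new modulus lcm = 152.
    Write x = 17 + 19·t and substitute into x ≡ 0 (mod 8): 19·t ≡ 0 − 17 = -17 (mod 8).
    Reduce coefficients mod 8: 3·t ≡ 7 (mod 8).
    The inverse of 3 mod 8 is 3 (since 3·3 = 9 = 1·8 + 1), so t ≡ 3·7 = 21 ≡ 5 (mod 8).
    Then x = 17 + 19·5 = 112, valid modulo lcm(19, 8) = 152: x ≡ 112 (mod 152).
  Combine with x ≡ 12 (mod 17); new modulus lcm = 2584.
    Write x = 112 + 152·t and substitute into x ≡ 12 (mod 17): 152·t ≡ 12 − 112 = -100 (mod 17).
    Reduce coefficients mod 17: 16·t ≡ 2 (mod 17).
    The inverse of 16 mod 17 is 16 (since 16·16 = 256 = 15·17 + 1), so t ≡ 16·2 = 32 ≡ 15 (mod 17).
    Then x = 112 + 152·15 = 2392, valid modulo lcm(152, 17) = 2584: x ≡ 2392 (mod 2584).
  Combine with x ≡ 0 (mod 9); new modulus lcm = 23256.
    Write x = 2392 + 2584·t and substitute into x ≡ 0 (mod 9): 2584·t ≡ 0 − 2392 = -2392 (mod 9).
    Reduce coefficients mod 9: 1·t ≡ 2 (mod 9).
    So t ≡ 2 (mod 9).
    Then x = 2392 + 2584·2 = 7560, valid modulo lcm(2584, 9) = 23256: x ≡ 7560 (mod 23256).
Verify against each original: 7560 mod 19 = 17, 7560 mod 8 = 0, 7560 mod 17 = 12, 7560 mod 9 = 0.

x ≡ 7560 (mod 23256).
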